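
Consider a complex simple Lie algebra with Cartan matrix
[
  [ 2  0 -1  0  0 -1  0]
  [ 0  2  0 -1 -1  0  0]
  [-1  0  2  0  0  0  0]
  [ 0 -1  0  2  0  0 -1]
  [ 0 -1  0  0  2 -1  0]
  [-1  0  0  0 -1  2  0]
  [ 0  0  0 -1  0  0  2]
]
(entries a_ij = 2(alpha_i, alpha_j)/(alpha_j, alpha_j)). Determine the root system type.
The matrix has rank 7 with 2's on the diagonal. Reading the off-diagonal entries as Dynkin edges (a single edge where a_ij = a_ji = -1; a double or triple edge where a_ij * a_ji = 2 or 3), the diagram is a chain of 7 nodes with single edges (A_7). One simple-root ordering that puts it in standard form is (alpha_3, alpha_1, alpha_6, alpha_5, alpha_2, alpha_4, alpha_7). So the algebra is type A_7, i.e. sl(8).

A7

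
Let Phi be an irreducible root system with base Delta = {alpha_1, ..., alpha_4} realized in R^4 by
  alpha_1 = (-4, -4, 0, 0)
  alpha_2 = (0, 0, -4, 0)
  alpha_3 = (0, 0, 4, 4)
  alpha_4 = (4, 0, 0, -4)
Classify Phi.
Compute the Cartan integers a_ij = 2(alpha_i, alpha_j)/(alpha_j, alpha_j); the resulting 4x4 Cartan matrix is
[[2, 0, 0, -1], [0, 2, -1, 0], [0, -2, 2, -1], [-1, 0, -1, 2]].
The roots have two lengths (squared-length ratio 2:1); the short ones are alpha_{2}. The associated Dynkin diagram is a chain of 4 nodes with a double edge at one end; the terminal node there is the unique short simple root (B_4), so the type is B_4 (the algebra so(9)).

type B_4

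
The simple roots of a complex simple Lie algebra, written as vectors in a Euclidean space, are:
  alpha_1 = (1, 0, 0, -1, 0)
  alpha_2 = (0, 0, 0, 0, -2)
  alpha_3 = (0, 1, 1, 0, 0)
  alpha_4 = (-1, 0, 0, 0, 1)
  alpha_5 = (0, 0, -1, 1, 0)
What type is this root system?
C_5 (sp(10))

Compute the Cartan integers a_ij = 2(alpha_i, alpha_j)/(alpha_j, alpha_j); the resulting 5x5 Cartan matrix is
[[2, 0, 0, -1, -1], [0, 2, 0, -2, 0], [0, 0, 2, 0, -1], [-1, -1, 0, 2, 0], [-1, 0, -1, 0, 2]].
The roots have two lengths (squared-length ratio 2:1); the short ones are alpha_{1,3,4,5}. The associated Dynkin diagram is a chain of 5 nodes with a double edge at one end; the terminal node there is the unique long simple root (C_5), so the type is C_5 (the algebra sp(10)).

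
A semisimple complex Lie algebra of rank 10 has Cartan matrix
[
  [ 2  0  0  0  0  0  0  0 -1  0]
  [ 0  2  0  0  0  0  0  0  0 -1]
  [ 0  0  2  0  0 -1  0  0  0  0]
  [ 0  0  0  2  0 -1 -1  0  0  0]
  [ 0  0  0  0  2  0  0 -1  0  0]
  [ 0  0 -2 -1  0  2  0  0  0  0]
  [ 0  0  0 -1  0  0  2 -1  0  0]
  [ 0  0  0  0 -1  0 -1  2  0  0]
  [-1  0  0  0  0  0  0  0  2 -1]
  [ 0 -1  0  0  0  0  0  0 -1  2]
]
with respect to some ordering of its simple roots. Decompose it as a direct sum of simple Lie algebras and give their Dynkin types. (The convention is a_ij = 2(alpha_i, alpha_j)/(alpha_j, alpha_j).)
A_4 ⊕ B_6

The diagram associated to this matrix has two connected components: the simple roots {alpha_1, alpha_2, alpha_9, alpha_10} form a chain of 4 nodes with single edges (A_4), and {alpha_3, alpha_4, alpha_5, alpha_6, alpha_7, alpha_8} form a chain of 6 nodes with a double edge at one end; the terminal node there is the unique short simple root (B_6). A semisimple Lie algebra decomposes uniquely as the direct sum of simple ideals, one per connected component of its Dynkin diagram, so g ≅ A_4 ⊕ B_6 (dimension 24 + 78 = 102).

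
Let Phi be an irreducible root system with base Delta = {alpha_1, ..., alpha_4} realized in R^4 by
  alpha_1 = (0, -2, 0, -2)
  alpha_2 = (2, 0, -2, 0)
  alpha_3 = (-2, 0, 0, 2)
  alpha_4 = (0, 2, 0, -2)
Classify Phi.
D_4

Compute the Cartan integers a_ij = 2(alpha_i, alpha_j)/(alpha_j, alpha_j); the resulting 4x4 Cartan matrix is
[[2, 0, -1, 0], [0, 2, -1, 0], [-1, -1, 2, -1], [0, 0, -1, 2]].
All simple roots have the same length, so the diagram is simply laced. The associated Dynkin diagram is a chain of 2 nodes with a fork of two nodes at one end (D_4), so the type is D_4 (the algebra so(8)).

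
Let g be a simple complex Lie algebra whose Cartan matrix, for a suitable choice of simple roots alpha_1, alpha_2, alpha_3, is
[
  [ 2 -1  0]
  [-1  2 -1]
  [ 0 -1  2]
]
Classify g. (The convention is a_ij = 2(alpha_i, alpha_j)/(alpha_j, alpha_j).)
A_3 (sl(4))

The matrix has rank 3 with 2's on the diagonal. Reading the off-diagonal entries as Dynkin edges (a single edge where a_ij = a_ji = -1; a double or triple edge where a_ij * a_ji = 2 or 3), the diagram is a chain of 3 nodes with single edges (A_3). One simple-root ordering that puts it in standard form is (alpha_1, alpha_2, alpha_3). So the algebra is type A_3, i.e. sl(4).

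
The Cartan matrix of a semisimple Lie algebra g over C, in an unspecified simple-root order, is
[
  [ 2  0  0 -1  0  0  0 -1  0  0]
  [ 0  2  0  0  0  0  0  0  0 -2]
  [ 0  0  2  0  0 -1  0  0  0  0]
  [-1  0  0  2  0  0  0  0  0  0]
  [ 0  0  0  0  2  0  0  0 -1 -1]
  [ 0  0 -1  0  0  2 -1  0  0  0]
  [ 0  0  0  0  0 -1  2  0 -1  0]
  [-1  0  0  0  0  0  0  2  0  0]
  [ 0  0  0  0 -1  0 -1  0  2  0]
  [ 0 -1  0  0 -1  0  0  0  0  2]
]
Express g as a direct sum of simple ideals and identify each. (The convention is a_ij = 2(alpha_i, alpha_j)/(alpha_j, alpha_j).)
The diagram associated to this matrix has two connected components: the simple roots {alpha_1, alpha_4, alpha_8} form a chain of 3 nodes with single edges (A_3), and {alpha_2, alpha_3, alpha_5, alpha_6, alpha_7, alpha_9, alpha_10} form a chain of 7 nodes with a double edge at one end; the terminal node there is the unique long simple root (C_7). A semisimple Lie algebra decomposes uniquely as the direct sum of simple ideals, one per connected component of its Dynkin diagram, so g ≅ A_3 ⊕ C_7 (dimension 15 + 105 = 120).

type A_3 + type C_7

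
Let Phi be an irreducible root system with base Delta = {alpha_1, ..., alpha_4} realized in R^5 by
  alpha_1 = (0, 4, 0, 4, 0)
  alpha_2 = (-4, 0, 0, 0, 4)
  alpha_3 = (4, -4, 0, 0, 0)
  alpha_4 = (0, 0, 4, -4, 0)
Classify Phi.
Compute the Cartan integers a_ij = 2(alpha_i, alpha_j)/(alpha_j, alpha_j); the resulting 4x4 Cartan matrix is
[[2, 0, -1, -1], [0, 2, -1, 0], [-1, -1, 2, 0], [-1, 0, 0, 2]].
All simple roots have the same length, so the diagram is simply laced. The associated Dynkin diagram is a chain of 4 nodes with single edges (A_4), so the type is A_4 (the algebra sl(5)).

A_4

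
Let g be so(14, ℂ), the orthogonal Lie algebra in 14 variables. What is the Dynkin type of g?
D_7 (so(14))

This is so(14) with 14 even, which has dimension 14(14-1)/2 = 91 and rank 14/2 = 7. In the classification of classical Lie algebras, the orthogonal algebra so(2n) in an even number of variables has type D_n; here n = 7, so the Dynkin diagram is a chain of 5 nodes with a fork of two nodes at one end (D_7). Hence the type is D_7.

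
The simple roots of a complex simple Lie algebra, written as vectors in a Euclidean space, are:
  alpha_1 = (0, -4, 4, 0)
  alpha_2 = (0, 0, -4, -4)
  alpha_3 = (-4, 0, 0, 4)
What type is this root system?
type A_3

Compute the Cartan integers a_ij = 2(alpha_i, alpha_j)/(alpha_j, alpha_j); the resulting 3x3 Cartan matrix is
[[2, -1, 0], [-1, 2, -1], [0, -1, 2]].
All simple roots have the same length, so the diagram is simply laced. The associated Dynkin diagram is a chain of 3 nodes with single edges (A_3), so the type is A_3 (the algebra sl(4)).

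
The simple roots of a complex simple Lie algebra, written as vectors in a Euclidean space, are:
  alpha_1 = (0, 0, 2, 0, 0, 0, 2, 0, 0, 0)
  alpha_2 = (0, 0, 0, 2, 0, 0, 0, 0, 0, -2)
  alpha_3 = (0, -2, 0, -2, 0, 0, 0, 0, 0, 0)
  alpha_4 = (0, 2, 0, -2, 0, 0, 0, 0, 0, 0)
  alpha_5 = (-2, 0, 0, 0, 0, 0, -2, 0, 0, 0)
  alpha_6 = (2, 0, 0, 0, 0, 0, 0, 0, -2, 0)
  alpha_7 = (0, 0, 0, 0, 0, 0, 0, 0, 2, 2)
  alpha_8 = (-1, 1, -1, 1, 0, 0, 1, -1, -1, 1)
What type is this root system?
Compute the Cartan integers a_ij = 2(alpha_i, alpha_j)/(alpha_j, alpha_j); the resulting 8x8 Cartan matrix is
[[2, 0, 0, 0, -1, 0, 0, 0], [0, 2, -1, -1, 0, 0, -1, 0], [0, -1, 2, 0, 0, 0, 0, -1], [0, -1, 0, 2, 0, 0, 0, 0], [-1, 0, 0, 0, 2, -1, 0, 0], [0, 0, 0, 0, -1, 2, -1, 0], [0, -1, 0, 0, 0, -1, 2, 0], [0, 0, -1, 0, 0, 0, 0, 2]].
All simple roots have the same length, so the diagram is simply laced. The associated Dynkin diagram is a chain of 7 nodes with one extra node attached to the third node from one end (E_8), so the type is E_8.

E_8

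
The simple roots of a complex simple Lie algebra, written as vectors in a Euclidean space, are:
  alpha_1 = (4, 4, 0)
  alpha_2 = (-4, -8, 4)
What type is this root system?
Compute the Cartan integers a_ij = 2(alpha_i, alpha_j)/(alpha_j, alpha_j); the resulting 2x2 Cartan matrix is
[[2, -1], [-3, 2]].
The roots have two lengths (squared-length ratio 3:1); the short ones are alpha_{1}. The associated Dynkin diagram is two nodes joined by a triple edge (G_2), so the type is G_2.

type G_2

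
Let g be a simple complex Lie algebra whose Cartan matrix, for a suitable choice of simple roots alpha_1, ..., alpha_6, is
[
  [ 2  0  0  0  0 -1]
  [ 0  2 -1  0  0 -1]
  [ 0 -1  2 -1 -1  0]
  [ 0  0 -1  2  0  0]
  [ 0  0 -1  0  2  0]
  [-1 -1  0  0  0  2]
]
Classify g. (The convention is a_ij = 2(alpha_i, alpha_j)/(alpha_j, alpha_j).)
The matrix has rank 6 with 2's on the diagonal. Reading the off-diagonal entries as Dynkin edges (a single edge where a_ij = a_ji = -1; a double or triple edge where a_ij * a_ji = 2 or 3), the diagram is a chain of 4 nodes with a fork of two nodes at one end (D_6). One simple-root ordering that puts it in standard form is (alpha_1, alpha_6, alpha_2, alpha_3, alpha_4, alpha_5). So the algebra is type D_6, i.e. so(12).

D_6 (so(12))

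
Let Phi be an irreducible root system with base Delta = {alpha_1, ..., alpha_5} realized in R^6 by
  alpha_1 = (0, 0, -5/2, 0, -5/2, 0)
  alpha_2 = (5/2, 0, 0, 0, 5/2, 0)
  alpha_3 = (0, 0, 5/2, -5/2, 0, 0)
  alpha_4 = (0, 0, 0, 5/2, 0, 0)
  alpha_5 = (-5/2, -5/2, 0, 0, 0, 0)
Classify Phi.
B_5 (so(11))

Compute the Cartan integers a_ij = 2(alpha_i, alpha_j)/(alpha_j, alpha_j); the resulting 5x5 Cartan matrix is
[[2, -1, -1, 0, 0], [-1, 2, 0, 0, -1], [-1, 0, 2, -2, 0], [0, 0, -1, 2, 0], [0, -1, 0, 0, 2]].
The roots have two lengths (squared-length ratio 2:1); the short ones are alpha_{4}. The associated Dynkin diagram is a chain of 5 nodes with a double edge at one end; the terminal node there is the unique short simple root (B_5), so the type is B_5 (the algebra so(11)).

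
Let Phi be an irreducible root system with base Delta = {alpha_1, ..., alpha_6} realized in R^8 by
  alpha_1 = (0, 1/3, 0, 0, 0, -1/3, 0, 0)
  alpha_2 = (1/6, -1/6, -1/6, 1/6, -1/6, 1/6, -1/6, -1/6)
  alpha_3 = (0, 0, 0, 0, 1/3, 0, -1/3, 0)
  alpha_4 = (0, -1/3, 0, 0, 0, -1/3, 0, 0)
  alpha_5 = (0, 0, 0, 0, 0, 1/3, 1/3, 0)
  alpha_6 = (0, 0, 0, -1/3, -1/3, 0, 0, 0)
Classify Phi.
Compute the Cartan integers a_ij = 2(alpha_i, alpha_j)/(alpha_j, alpha_j); the resulting 6x6 Cartan matrix is
[[2, -1, 0, 0, -1, 0], [-1, 2, 0, 0, 0, 0], [0, 0, 2, 0, -1, -1], [0, 0, 0, 2, -1, 0], [-1, 0, -1, -1, 2, 0], [0, 0, -1, 0, 0, 2]].
All simple roots have the same length, so the diagram is simply laced. The associated Dynkin diagram is a chain of 5 nodes with one extra node attached to the third node from one end (E_6), so the type is E_6.

E_6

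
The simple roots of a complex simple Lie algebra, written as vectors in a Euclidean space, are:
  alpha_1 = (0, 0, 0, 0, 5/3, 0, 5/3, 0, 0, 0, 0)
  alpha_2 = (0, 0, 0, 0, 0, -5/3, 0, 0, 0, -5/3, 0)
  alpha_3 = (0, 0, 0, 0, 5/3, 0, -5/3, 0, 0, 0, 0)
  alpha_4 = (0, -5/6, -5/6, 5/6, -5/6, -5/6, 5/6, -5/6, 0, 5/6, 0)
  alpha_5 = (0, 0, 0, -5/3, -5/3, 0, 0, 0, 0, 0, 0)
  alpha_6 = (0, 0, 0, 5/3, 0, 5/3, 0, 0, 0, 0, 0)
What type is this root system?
Compute the Cartan integers a_ij = 2(alpha_i, alpha_j)/(alpha_j, alpha_j); the resulting 6x6 Cartan matrix is
[[2, 0, 0, 0, -1, 0], [0, 2, 0, 0, 0, -1], [0, 0, 2, -1, -1, 0], [0, 0, -1, 2, 0, 0], [-1, 0, -1, 0, 2, -1], [0, -1, 0, 0, -1, 2]].
All simple roots have the same length, so the diagram is simply laced. The associated Dynkin diagram is a chain of 5 nodes with one extra node attached to the third node from one end (E_6), so the type is E_6.

E_6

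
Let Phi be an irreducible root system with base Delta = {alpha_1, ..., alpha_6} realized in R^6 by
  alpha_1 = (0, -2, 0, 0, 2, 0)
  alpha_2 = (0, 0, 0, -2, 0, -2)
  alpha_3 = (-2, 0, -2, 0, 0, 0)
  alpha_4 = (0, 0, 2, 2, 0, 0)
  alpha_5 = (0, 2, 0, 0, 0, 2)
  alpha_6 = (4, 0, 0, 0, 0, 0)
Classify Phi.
C_6 (sp(12))

Compute the Cartan integers a_ij = 2(alpha_i, alpha_j)/(alpha_j, alpha_j); the resulting 6x6 Cartan matrix is
[[2, 0, 0, 0, -1, 0], [0, 2, 0, -1, -1, 0], [0, 0, 2, -1, 0, -1], [0, -1, -1, 2, 0, 0], [-1, -1, 0, 0, 2, 0], [0, 0, -2, 0, 0, 2]].
The roots have two lengths (squared-length ratio 2:1); the short ones are alpha_{1,2,3,4,5}. The associated Dynkin diagram is a chain of 6 nodes with a double edge at one end; the terminal node there is the unique long simple root (C_6), so the type is C_6 (the algebra sp(12)).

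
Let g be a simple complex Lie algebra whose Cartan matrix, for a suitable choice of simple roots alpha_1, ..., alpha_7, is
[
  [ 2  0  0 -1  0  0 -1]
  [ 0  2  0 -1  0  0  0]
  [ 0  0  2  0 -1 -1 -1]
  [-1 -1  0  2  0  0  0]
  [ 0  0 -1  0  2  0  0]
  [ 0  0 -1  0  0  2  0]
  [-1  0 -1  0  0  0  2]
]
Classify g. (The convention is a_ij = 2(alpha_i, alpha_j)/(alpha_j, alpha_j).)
The matrix has rank 7 with 2's on the diagonal. Reading the off-diagonal entries as Dynkin edges (a single edge where a_ij = a_ji = -1; a double or triple edge where a_ij * a_ji = 2 or 3), the diagram is a chain of 5 nodes with a fork of two nodes at one end (D_7). One simple-root ordering that puts it in standard form is (alpha_2, alpha_4, alpha_1, alpha_7, alpha_3, alpha_5, alpha_6). So the algebra is type D_7, i.e. so(14).

D7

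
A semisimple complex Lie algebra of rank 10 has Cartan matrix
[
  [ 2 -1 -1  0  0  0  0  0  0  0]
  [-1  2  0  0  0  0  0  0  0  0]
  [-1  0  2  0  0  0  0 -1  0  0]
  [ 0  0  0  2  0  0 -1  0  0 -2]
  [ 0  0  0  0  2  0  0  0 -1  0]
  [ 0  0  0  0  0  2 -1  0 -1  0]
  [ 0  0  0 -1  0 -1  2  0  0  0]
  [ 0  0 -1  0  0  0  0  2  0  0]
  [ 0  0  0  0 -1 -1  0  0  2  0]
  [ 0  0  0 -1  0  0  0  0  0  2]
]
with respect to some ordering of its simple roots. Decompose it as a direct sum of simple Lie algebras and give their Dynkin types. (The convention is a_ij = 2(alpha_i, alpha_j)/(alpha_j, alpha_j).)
A4 + B6

The diagram associated to this matrix has two connected components: the simple roots {alpha_1, alpha_2, alpha_3, alpha_8} form a chain of 4 nodes with single edges (A_4), and {alpha_4, alpha_5, alpha_6, alpha_7, alpha_9, alpha_10} form a chain of 6 nodes with a double edge at one end; the terminal node there is the unique short simple root (B_6). A semisimple Lie algebra decomposes uniquely as the direct sum of simple ideals, one per connected component of its Dynkin diagram, so g ≅ A_4 ⊕ B_6 (dimension 24 + 78 = 102).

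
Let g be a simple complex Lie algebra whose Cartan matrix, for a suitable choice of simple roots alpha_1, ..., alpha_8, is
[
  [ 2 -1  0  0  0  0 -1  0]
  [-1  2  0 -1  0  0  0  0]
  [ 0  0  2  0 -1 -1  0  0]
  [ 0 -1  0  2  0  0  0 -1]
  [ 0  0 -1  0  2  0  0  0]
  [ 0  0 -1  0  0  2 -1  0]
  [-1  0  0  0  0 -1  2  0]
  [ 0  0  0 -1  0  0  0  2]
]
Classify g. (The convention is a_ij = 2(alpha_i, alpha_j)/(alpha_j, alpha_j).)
A_8 (sl(9))

The matrix has rank 8 with 2's on the diagonal. Reading the off-diagonal entries as Dynkin edges (a single edge where a_ij = a_ji = -1; a double or triple edge where a_ij * a_ji = 2 or 3), the diagram is a chain of 8 nodes with single edges (A_8). One simple-root ordering that puts it in standard form is (alpha_8, alpha_4, alpha_2, alpha_1, alpha_7, alpha_6, alpha_3, alpha_5). So the algebra is type A_8, i.e. sl(9).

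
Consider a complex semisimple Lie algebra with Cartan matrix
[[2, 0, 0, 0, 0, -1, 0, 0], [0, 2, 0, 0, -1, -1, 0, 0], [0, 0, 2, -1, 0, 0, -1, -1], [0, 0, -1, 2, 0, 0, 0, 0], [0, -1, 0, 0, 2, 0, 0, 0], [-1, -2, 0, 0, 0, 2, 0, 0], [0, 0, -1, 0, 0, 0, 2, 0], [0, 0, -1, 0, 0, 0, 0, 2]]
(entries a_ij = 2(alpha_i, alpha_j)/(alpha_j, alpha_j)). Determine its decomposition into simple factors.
D_4 ⊕ F_4

The diagram associated to this matrix has two connected components: the simple roots {alpha_3, alpha_4, alpha_7, alpha_8} form a chain of 2 nodes with a fork of two nodes at one end (D_4), and {alpha_1, alpha_2, alpha_5, alpha_6} form a chain of 4 nodes with a double edge between the middle two (F_4). A semisimple Lie algebra decomposes uniquely as the direct sum of simple ideals, one per connected component of its Dynkin diagram, so g ≅ D_4 ⊕ F_4 (dimension 28 + 52 = 80).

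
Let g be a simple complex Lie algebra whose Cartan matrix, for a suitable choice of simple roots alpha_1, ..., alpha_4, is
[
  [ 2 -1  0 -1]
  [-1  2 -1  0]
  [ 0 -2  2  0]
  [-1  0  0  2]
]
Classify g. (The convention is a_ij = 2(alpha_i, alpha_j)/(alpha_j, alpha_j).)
The matrix has rank 4 with 2's on the diagonal. Reading the off-diagonal entries as Dynkin edges (a single edge where a_ij = a_ji = -1; a double or triple edge where a_ij * a_ji = 2 or 3), the diagram is a chain of 4 nodes with a double edge at one end; the terminal node there is the unique long simple root (C_4). One simple-root ordering that puts it in standard form is (alpha_4, alpha_1, alpha_2, alpha_3). So the algebra is type C_4, i.e. sp(8).

type C_4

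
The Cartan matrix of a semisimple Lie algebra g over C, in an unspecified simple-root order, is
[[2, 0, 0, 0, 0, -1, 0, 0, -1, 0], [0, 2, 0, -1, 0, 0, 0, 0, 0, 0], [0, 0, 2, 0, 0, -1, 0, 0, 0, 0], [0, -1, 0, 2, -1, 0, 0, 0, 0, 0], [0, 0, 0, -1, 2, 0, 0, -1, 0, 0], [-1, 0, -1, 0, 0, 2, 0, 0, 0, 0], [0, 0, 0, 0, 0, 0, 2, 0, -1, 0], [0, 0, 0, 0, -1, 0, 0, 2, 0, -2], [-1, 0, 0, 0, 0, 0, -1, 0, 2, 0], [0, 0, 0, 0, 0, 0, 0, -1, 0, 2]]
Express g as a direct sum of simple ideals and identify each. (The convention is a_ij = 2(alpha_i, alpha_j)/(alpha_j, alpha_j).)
A_5 + B_5

The diagram associated to this matrix has two connected components: the simple roots {alpha_1, alpha_3, alpha_6, alpha_7, alpha_9} form a chain of 5 nodes with single edges (A_5), and {alpha_2, alpha_4, alpha_5, alpha_8, alpha_10} form a chain of 5 nodes with a double edge at one end; the terminal node there is the unique short simple root (B_5). A semisimple Lie algebra decomposes uniquely as the direct sum of simple ideals, one per connected component of its Dynkin diagram, so g ≅ A_5 ⊕ B_5 (dimension 35 + 55 = 90).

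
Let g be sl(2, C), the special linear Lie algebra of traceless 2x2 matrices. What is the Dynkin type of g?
A_1 (sl(2))

This is sl(2), which has dimension 2^2 - 1 = 3 and rank 2 - 1 = 1 (a Cartan subalgebra is the diagonal traceless matrices). In the classification of classical Lie algebras, the special linear algebra sl(n+1) has type A_n; here n = 1, so the Dynkin diagram is a chain of 1 nodes with single edges (A_1). Hence the type is A_1.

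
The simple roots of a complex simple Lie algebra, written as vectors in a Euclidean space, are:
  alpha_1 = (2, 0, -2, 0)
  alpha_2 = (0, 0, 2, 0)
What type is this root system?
B_2 (so(5))

Compute the Cartan integers a_ij = 2(alpha_i, alpha_j)/(alpha_j, alpha_j); the resulting 2x2 Cartan matrix is
[[2, -2], [-1, 2]].
The roots have two lengths (squared-length ratio 2:1); the short ones are alpha_{2}. The associated Dynkin diagram is a chain of 2 nodes with a double edge at one end; the terminal node there is the unique short simple root (B_2), so the type is B_2 (the algebra so(5)).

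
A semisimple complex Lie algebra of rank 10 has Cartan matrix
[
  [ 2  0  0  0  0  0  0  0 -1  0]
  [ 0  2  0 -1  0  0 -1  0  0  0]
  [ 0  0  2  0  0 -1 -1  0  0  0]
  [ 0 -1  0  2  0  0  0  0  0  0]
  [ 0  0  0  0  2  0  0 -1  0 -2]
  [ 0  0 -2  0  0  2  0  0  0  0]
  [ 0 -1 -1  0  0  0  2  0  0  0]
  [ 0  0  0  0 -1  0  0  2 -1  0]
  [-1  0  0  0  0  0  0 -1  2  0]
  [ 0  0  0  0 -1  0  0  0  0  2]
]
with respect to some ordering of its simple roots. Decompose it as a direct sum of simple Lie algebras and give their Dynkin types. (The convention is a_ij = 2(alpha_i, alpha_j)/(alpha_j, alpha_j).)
The diagram associated to this matrix has two connected components: the simple roots {alpha_1, alpha_5, alpha_8, alpha_9, alpha_10} form a chain of 5 nodes with a double edge at one end; the terminal node there is the unique short simple root (B_5), and {alpha_2, alpha_3, alpha_4, alpha_6, alpha_7} form a chain of 5 nodes with a double edge at one end; the terminal node there is the unique long simple root (C_5). A semisimple Lie algebra decomposes uniquely as the direct sum of simple ideals, one per connected component of its Dynkin diagram, so g ≅ B_5 ⊕ C_5 (dimension 55 + 55 = 110).

B_5 + C_5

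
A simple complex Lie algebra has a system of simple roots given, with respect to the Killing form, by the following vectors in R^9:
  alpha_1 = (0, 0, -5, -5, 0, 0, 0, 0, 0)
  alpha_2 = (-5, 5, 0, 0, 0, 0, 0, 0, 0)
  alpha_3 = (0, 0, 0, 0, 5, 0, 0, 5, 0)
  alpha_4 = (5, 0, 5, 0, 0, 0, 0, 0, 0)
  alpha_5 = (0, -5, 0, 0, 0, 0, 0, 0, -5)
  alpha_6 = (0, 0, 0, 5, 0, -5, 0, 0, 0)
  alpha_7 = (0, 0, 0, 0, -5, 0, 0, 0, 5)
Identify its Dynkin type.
type A_7

Compute the Cartan integers a_ij = 2(alpha_i, alpha_j)/(alpha_j, alpha_j); the resulting 7x7 Cartan matrix is
[[2, 0, 0, -1, 0, -1, 0], [0, 2, 0, -1, -1, 0, 0], [0, 0, 2, 0, 0, 0, -1], [-1, -1, 0, 2, 0, 0, 0], [0, -1, 0, 0, 2, 0, -1], [-1, 0, 0, 0, 0, 2, 0], [0, 0, -1, 0, -1, 0, 2]].
All simple roots have the same length, so the diagram is simply laced. The associated Dynkin diagram is a chain of 7 nodes with single edges (A_7), so the type is A_7 (the algebra sl(8)).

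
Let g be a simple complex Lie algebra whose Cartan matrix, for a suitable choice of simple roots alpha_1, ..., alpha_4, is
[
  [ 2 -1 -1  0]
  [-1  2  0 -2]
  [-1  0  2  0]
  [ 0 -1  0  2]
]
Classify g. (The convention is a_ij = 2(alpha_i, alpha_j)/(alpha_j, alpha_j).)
B_4 (so(9))

The matrix has rank 4 with 2's on the diagonal. Reading the off-diagonal entries as Dynkin edges (a single edge where a_ij = a_ji = -1; a double or triple edge where a_ij * a_ji = 2 or 3), the diagram is a chain of 4 nodes with a double edge at one end; the terminal node there is the unique short simple root (B_4). One simple-root ordering that puts it in standard form is (alpha_3, alpha_1, alpha_2, alpha_4). So the algebra is type B_4, i.e. so(9).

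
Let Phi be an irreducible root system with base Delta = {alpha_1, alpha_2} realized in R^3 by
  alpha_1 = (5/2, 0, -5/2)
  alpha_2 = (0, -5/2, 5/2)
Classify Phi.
A_2 (sl(3))

Compute the Cartan integers a_ij = 2(alpha_i, alpha_j)/(alpha_j, alpha_j); the resulting 2x2 Cartan matrix is
[[2, -1], [-1, 2]].
All simple roots have the same length, so the diagram is simply laced. The associated Dynkin diagram is a chain of 2 nodes with single edges (A_2), so the type is A_2 (the algebra sl(3)).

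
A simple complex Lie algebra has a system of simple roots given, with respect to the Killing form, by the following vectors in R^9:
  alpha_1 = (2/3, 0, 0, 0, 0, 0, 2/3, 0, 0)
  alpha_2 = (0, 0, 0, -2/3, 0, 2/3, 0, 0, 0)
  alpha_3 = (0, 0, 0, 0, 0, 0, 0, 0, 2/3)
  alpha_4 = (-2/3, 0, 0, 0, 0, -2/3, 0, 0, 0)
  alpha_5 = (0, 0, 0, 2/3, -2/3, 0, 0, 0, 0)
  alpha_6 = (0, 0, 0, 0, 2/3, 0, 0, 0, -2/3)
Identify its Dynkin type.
Compute the Cartan integers a_ij = 2(alpha_i, alpha_j)/(alpha_j, alpha_j); the resulting 6x6 Cartan matrix is
[[2, 0, 0, -1, 0, 0], [0, 2, 0, -1, -1, 0], [0, 0, 2, 0, 0, -1], [-1, -1, 0, 2, 0, 0], [0, -1, 0, 0, 2, -1], [0, 0, -2, 0, -1, 2]].
The roots have two lengths (squared-length ratio 2:1); the short ones are alpha_{3}. The associated Dynkin diagram is a chain of 6 nodes with a double edge at one end; the terminal node there is the unique short simple root (B_6), so the type is B_6 (the algebra so(13)).

B_6 (so(13))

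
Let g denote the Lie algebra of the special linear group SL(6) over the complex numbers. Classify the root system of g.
This is sl(6), which has dimension 6^2 - 1 = 35 and rank 6 - 1 = 5 (a Cartan subalgebra is the diagonal traceless matrices). In the classification of classical Lie algebras, the special linear algebra sl(n+1) has type A_n; here n = 5, so the Dynkin diagram is a chain of 5 nodes with single edges (A_5). Hence the type is A_5.

A_5 (sl(6))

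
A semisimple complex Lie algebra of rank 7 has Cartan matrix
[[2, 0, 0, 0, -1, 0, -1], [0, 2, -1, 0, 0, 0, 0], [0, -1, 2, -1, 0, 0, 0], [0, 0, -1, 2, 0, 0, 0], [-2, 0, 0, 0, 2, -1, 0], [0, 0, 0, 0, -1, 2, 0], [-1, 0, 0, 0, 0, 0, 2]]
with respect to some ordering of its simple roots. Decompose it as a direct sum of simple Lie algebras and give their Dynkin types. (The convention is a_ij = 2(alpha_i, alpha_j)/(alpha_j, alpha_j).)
The diagram associated to this matrix has two connected components: the simple roots {alpha_2, alpha_3, alpha_4} form a chain of 3 nodes with single edges (A_3), and {alpha_1, alpha_5, alpha_6, alpha_7} form a chain of 4 nodes with a double edge between the middle two (F_4). A semisimple Lie algebra decomposes uniquely as the direct sum of simple ideals, one per connected component of its Dynkin diagram, so g ≅ A_3 ⊕ F_4 (dimension 15 + 52 = 67).

A_3 + F_4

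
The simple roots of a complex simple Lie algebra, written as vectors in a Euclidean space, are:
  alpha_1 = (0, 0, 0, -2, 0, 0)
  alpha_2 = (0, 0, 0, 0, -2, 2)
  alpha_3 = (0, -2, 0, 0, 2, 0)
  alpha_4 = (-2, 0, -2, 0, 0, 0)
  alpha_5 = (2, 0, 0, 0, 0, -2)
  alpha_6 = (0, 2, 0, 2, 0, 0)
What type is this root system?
B_6 (so(13))

Compute the Cartan integers a_ij = 2(alpha_i, alpha_j)/(alpha_j, alpha_j); the resulting 6x6 Cartan matrix is
[[2, 0, 0, 0, 0, -1], [0, 2, -1, 0, -1, 0], [0, -1, 2, 0, 0, -1], [0, 0, 0, 2, -1, 0], [0, -1, 0, -1, 2, 0], [-2, 0, -1, 0, 0, 2]].
The roots have two lengths (squared-length ratio 2:1); the short ones are alpha_{1}. The associated Dynkin diagram is a chain of 6 nodes with a double edge at one end; the terminal node there is the unique short simple root (B_6), so the type is B_6 (the algebra so(13)).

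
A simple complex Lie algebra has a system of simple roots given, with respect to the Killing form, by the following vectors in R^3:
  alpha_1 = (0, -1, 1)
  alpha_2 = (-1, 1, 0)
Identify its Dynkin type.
Compute the Cartan integers a_ij = 2(alpha_i, alpha_j)/(alpha_j, alpha_j); the resulting 2x2 Cartan matrix is
[[2, -1], [-1, 2]].
All simple roots have the same length, so the diagram is simply laced. The associated Dynkin diagram is a chain of 2 nodes with single edges (A_2), so the type is A_2 (the algebra sl(3)).

A_2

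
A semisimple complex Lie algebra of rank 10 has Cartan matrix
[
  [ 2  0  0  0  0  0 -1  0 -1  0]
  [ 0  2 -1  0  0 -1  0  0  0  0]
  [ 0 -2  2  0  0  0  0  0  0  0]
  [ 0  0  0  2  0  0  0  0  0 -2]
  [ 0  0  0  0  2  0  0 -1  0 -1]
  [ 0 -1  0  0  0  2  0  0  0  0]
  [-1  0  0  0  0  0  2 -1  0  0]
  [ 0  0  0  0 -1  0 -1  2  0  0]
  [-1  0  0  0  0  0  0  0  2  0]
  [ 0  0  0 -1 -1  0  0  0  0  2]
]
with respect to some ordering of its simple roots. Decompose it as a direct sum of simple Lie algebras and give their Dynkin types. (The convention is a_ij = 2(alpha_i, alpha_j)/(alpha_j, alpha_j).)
The diagram associated to this matrix has two connected components: the simple roots {alpha_2, alpha_3, alpha_6} form a chain of 3 nodes with a double edge at one end; the terminal node there is the unique long simple root (C_3), and {alpha_1, alpha_4, alpha_5, alpha_7, alpha_8, alpha_9, alpha_10} form a chain of 7 nodes with a double edge at one end; the terminal node there is the unique long simple root (C_7). A semisimple Lie algebra decomposes uniquely as the direct sum of simple ideals, one per connected component of its Dynkin diagram, so g ≅ C_3 ⊕ C_7 (dimension 21 + 105 = 126).

type C_3 ⊕ type C_7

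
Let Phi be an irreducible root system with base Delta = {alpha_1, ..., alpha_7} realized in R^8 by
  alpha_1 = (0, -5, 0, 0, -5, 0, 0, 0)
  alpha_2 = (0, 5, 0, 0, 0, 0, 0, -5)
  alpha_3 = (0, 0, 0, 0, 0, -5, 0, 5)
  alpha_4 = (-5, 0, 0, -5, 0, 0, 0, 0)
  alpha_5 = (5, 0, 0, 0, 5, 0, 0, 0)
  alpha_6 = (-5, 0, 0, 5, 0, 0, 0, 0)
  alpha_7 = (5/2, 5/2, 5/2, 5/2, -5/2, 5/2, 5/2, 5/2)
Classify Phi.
Compute the Cartan integers a_ij = 2(alpha_i, alpha_j)/(alpha_j, alpha_j); the resulting 7x7 Cartan matrix is
[[2, -1, 0, 0, -1, 0, 0], [-1, 2, -1, 0, 0, 0, 0], [0, -1, 2, 0, 0, 0, 0], [0, 0, 0, 2, -1, 0, -1], [-1, 0, 0, -1, 2, -1, 0], [0, 0, 0, 0, -1, 2, 0], [0, 0, 0, -1, 0, 0, 2]].
All simple roots have the same length, so the diagram is simply laced. The associated Dynkin diagram is a chain of 6 nodes with one extra node attached to the third node from one end (E_7), so the type is E_7.

E_7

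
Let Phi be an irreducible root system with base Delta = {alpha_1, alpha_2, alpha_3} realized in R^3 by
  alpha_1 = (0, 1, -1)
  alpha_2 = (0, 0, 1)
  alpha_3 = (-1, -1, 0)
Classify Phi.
Compute the Cartan integers a_ij = 2(alpha_i, alpha_j)/(alpha_j, alpha_j); the resulting 3x3 Cartan matrix is
[[2, -2, -1], [-1, 2, 0], [-1, 0, 2]].
The roots have two lengths (squared-length ratio 2:1); the short ones are alpha_{2}. The associated Dynkin diagram is a chain of 3 nodes with a double edge at one end; the terminal node there is the unique short simple root (B_3), so the type is B_3 (the algebra so(7)).

type B_3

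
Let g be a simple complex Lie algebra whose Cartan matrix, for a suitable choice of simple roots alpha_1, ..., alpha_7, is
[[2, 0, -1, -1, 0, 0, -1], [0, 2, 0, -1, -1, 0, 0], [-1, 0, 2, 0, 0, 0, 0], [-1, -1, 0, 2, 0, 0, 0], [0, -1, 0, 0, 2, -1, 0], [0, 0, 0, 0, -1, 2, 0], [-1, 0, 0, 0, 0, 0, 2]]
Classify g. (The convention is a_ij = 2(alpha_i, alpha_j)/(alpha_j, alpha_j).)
The matrix has rank 7 with 2's on the diagonal. Reading the off-diagonal entries as Dynkin edges (a single edge where a_ij = a_ji = -1; a double or triple edge where a_ij * a_ji = 2 or 3), the diagram is a chain of 5 nodes with a fork of two nodes at one end (D_7). One simple-root ordering that puts it in standard form is (alpha_6, alpha_5, alpha_2, alpha_4, alpha_1, alpha_3, alpha_7). So the algebra is type D_7, i.e. so(14).

D_7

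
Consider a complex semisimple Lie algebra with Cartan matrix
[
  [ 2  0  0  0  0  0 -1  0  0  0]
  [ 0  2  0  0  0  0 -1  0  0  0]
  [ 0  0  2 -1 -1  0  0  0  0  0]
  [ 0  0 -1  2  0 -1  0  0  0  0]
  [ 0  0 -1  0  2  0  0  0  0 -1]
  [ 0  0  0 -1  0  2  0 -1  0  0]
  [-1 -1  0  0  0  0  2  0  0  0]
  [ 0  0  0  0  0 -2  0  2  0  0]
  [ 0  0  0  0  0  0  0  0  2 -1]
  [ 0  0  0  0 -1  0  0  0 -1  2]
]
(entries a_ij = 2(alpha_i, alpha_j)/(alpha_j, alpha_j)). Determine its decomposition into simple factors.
type A_3 + type C_7

The diagram associated to this matrix has two connected components: the simple roots {alpha_1, alpha_2, alpha_7} form a chain of 3 nodes with single edges (A_3), and {alpha_3, alpha_4, alpha_5, alpha_6, alpha_8, alpha_9, alpha_10} form a chain of 7 nodes with a double edge at one end; the terminal node there is the unique long simple root (C_7). A semisimple Lie algebra decomposes uniquely as the direct sum of simple ideals, one per connected component of its Dynkin diagram, so g ≅ A_3 ⊕ C_7 (dimension 15 + 105 = 120).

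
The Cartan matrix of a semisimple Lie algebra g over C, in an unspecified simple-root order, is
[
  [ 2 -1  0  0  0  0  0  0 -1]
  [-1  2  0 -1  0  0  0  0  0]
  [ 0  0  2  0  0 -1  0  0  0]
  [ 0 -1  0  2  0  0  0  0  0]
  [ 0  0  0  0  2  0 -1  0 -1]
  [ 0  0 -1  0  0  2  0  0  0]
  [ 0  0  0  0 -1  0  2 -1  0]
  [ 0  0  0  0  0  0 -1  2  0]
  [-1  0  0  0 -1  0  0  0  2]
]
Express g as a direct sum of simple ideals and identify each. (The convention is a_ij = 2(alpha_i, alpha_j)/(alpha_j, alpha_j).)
A2 + A7

The diagram associated to this matrix has two connected components: the simple roots {alpha_3, alpha_6} form a chain of 2 nodes with single edges (A_2), and {alpha_1, alpha_2, alpha_4, alpha_5, alpha_7, alpha_8, alpha_9} form a chain of 7 nodes with single edges (A_7). A semisimple Lie algebra decomposes uniquely as the direct sum of simple ideals, one per connected component of its Dynkin diagram, so g ≅ A_2 ⊕ A_7 (dimension 8 + 63 = 71).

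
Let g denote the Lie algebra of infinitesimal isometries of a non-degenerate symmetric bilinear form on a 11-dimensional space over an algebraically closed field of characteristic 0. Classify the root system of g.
type B_5

This is so(11) with 11 odd, which has dimension 11(11-1)/2 = 55 and rank (11-1)/2 = 5. In the classification of classical Lie algebras, the orthogonal algebra so(2n+1) in an odd number of variables has type B_n; here n = 5, so the Dynkin diagram is a chain of 5 nodes with a double edge at one end; the terminal node there is the unique short simple root (B_5). Hence the type is B_5.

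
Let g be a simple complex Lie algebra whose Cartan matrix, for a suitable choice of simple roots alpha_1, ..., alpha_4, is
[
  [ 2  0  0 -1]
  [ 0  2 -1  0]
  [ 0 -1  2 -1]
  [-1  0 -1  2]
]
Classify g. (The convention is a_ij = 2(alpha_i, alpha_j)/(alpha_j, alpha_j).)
The matrix has rank 4 with 2's on the diagonal. Reading the off-diagonal entries as Dynkin edges (a single edge where a_ij = a_ji = -1; a double or triple edge where a_ij * a_ji = 2 or 3), the diagram is a chain of 4 nodes with single edges (A_4). One simple-root ordering that puts it in standard form is (alpha_1, alpha_4, alpha_3, alpha_2). So the algebra is type A_4, i.e. sl(5).

A4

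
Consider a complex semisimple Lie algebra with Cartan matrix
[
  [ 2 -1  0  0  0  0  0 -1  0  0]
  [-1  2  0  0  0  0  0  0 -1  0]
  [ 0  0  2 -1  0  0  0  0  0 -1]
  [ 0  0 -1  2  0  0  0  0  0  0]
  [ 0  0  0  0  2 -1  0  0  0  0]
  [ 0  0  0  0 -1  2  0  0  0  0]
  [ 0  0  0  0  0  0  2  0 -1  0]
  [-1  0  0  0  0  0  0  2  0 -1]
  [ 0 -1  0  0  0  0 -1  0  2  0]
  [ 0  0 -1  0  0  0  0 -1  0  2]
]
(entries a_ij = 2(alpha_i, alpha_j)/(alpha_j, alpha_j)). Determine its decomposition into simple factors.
The diagram associated to this matrix has two connected components: the simple roots {alpha_5, alpha_6} form a chain of 2 nodes with single edges (A_2), and {alpha_1, alpha_2, alpha_3, alpha_4, alpha_7, alpha_8, alpha_9, alpha_10} form a chain of 8 nodes with single edges (A_8). A semisimple Lie algebra decomposes uniquely as the direct sum of simple ideals, one per connected component of its Dynkin diagram, so g ≅ A_2 ⊕ A_8 (dimension 8 + 80 = 88).

A2 ⊕ A8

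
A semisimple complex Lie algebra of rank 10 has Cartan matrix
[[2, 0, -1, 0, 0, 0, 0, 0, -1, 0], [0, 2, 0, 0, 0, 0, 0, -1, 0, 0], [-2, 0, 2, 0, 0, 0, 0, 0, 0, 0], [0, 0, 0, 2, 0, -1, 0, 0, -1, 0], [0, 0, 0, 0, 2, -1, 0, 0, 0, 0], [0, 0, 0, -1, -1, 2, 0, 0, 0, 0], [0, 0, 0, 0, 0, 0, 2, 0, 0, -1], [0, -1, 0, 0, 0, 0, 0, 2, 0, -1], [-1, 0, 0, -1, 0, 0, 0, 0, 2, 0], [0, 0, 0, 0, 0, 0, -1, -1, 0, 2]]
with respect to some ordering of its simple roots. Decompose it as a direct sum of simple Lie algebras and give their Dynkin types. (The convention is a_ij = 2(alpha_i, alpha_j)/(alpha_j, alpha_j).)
The diagram associated to this matrix has two connected components: the simple roots {alpha_2, alpha_7, alpha_8, alpha_10} form a chain of 4 nodes with single edges (A_4), and {alpha_1, alpha_3, alpha_4, alpha_5, alpha_6, alpha_9} form a chain of 6 nodes with a double edge at one end; the terminal node there is the unique long simple root (C_6). A semisimple Lie algebra decomposes uniquely as the direct sum of simple ideals, one per connected component of its Dynkin diagram, so g ≅ A_4 ⊕ C_6 (dimension 24 + 78 = 102).

A_4 (sl(5)) ⊕ C_6 (sp(12))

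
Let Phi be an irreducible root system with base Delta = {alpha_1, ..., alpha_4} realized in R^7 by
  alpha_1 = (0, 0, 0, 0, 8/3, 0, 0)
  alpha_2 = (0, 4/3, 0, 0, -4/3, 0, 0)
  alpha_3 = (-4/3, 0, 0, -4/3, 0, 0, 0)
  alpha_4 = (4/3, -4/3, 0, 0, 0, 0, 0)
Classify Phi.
Compute the Cartan integers a_ij = 2(alpha_i, alpha_j)/(alpha_j, alpha_j); the resulting 4x4 Cartan matrix is
[[2, -2, 0, 0], [-1, 2, 0, -1], [0, 0, 2, -1], [0, -1, -1, 2]].
The roots have two lengths (squared-length ratio 2:1); the short ones are alpha_{2,3,4}. The associated Dynkin diagram is a chain of 4 nodes with a double edge at one end; the terminal node there is the unique long simple root (C_4), so the type is C_4 (the algebra sp(8)).

type C_4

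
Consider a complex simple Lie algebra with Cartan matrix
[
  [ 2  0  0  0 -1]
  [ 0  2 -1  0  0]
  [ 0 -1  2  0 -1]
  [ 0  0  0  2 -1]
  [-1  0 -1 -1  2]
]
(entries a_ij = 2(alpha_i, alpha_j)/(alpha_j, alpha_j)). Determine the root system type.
The matrix has rank 5 with 2's on the diagonal. Reading the off-diagonal entries as Dynkin edges (a single edge where a_ij = a_ji = -1; a double or triple edge where a_ij * a_ji = 2 or 3), the diagram is a chain of 3 nodes with a fork of two nodes at one end (D_5). One simple-root ordering that puts it in standard form is (alpha_2, alpha_3, alpha_5, alpha_1, alpha_4). So the algebra is type D_5, i.e. so(10).

type D_5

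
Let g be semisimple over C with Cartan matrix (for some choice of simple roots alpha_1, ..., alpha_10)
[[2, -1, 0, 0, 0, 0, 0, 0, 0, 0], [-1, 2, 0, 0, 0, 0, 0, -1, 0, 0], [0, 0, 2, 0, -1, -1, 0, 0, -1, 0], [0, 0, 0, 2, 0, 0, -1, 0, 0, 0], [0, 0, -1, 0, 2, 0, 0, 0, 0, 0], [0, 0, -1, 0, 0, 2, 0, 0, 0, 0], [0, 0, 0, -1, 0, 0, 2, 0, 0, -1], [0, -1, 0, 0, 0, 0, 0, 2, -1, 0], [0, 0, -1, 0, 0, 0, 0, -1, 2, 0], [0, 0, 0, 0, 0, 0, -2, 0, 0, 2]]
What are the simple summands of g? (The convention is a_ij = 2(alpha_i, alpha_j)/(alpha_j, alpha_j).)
The diagram associated to this matrix has two connected components: the simple roots {alpha_4, alpha_7, alpha_10} form a chain of 3 nodes with a double edge at one end; the terminal node there is the unique long simple root (C_3), and {alpha_1, alpha_2, alpha_3, alpha_5, alpha_6, alpha_8, alpha_9} form a chain of 5 nodes with a fork of two nodes at one end (D_7). A semisimple Lie algebra decomposes uniquely as the direct sum of simple ideals, one per connected component of its Dynkin diagram, so g ≅ C_3 ⊕ D_7 (dimension 21 + 91 = 112).

C_3 (sp(6)) ⊕ D_7 (so(14))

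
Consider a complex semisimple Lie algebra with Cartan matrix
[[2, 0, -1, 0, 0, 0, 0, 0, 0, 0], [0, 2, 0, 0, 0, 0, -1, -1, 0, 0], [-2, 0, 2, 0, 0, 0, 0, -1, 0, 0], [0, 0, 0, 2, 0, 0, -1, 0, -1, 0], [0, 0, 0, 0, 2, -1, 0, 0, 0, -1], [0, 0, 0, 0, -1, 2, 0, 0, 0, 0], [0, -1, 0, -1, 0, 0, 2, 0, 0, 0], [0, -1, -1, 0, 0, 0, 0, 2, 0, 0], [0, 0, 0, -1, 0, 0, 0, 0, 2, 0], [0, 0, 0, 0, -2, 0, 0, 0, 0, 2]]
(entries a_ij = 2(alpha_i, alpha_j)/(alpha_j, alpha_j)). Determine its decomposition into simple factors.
B_7 ⊕ C_3

The diagram associated to this matrix has two connected components: the simple roots {alpha_1, alpha_2, alpha_3, alpha_4, alpha_7, alpha_8, alpha_9} form a chain of 7 nodes with a double edge at one end; the terminal node there is the unique short simple root (B_7), and {alpha_5, alpha_6, alpha_10} form a chain of 3 nodes with a double edge at one end; the terminal node there is the unique long simple root (C_3). A semisimple Lie algebra decomposes uniquely as the direct sum of simple ideals, one per connected component of its Dynkin diagram, so g ≅ B_7 ⊕ C_3 (dimension 105 + 21 = 126).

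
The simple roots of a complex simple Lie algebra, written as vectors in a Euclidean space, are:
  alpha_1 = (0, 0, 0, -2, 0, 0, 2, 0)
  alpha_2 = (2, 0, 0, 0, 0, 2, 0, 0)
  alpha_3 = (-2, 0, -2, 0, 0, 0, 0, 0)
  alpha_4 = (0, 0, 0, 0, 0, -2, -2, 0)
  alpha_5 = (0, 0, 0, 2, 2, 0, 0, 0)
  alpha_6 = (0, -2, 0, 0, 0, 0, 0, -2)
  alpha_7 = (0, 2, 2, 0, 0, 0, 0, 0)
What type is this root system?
A_7 (sl(8))

Compute the Cartan integers a_ij = 2(alpha_i, alpha_j)/(alpha_j, alpha_j); the resulting 7x7 Cartan matrix is
[[2, 0, 0, -1, -1, 0, 0], [0, 2, -1, -1, 0, 0, 0], [0, -1, 2, 0, 0, 0, -1], [-1, -1, 0, 2, 0, 0, 0], [-1, 0, 0, 0, 2, 0, 0], [0, 0, 0, 0, 0, 2, -1], [0, 0, -1, 0, 0, -1, 2]].
All simple roots have the same length, so the diagram is simply laced. The associated Dynkin diagram is a chain of 7 nodes with single edges (A_7), so the type is A_7 (the algebra sl(8)).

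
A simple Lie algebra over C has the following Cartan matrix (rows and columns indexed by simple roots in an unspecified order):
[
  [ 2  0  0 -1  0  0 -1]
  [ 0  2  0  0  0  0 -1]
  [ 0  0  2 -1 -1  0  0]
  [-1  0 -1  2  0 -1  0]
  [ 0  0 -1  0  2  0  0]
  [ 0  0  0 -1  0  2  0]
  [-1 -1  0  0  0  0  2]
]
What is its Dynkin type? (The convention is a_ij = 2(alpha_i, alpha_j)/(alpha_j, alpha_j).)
The matrix has rank 7 with 2's on the diagonal. Reading the off-diagonal entries as Dynkin edges (a single edge where a_ij = a_ji = -1; a double or triple edge where a_ij * a_ji = 2 or 3), the diagram is a chain of 6 nodes with one extra node attached to the third node from one end (E_7). One simple-root ordering that puts it in standard form is (alpha_5, alpha_6, alpha_3, alpha_4, alpha_1, alpha_7, alpha_2). So the algebra is type E_7.

E_7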